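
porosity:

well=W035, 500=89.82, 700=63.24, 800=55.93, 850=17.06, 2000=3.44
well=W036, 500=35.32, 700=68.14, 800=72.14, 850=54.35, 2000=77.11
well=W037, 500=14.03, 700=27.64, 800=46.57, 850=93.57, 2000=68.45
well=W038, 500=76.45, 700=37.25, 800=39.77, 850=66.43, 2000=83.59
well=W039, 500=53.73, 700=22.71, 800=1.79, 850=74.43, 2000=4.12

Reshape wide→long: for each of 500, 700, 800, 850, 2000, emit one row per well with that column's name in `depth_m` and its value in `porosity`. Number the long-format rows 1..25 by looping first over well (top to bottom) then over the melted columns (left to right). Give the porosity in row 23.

25 rows total (5 × 5). Row 23: index ⌊(23-1)/5⌋ = 4 into well → W039; (23-1) mod 5 = 2 into the melted columns → 800.
So row 23 is (W039, 800, 1.79); porosity = 1.79.

1.79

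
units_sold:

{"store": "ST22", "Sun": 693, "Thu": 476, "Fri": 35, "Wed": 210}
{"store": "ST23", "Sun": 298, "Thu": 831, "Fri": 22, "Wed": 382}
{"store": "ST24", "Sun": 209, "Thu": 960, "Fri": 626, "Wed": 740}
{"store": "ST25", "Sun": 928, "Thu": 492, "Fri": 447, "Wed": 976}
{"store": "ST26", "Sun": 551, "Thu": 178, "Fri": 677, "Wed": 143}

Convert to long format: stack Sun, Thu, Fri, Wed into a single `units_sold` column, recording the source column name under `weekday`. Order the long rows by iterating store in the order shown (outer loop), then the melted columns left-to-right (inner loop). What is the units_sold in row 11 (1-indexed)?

626

20 rows total (5 × 4). Row 11: index ⌊(11-1)/4⌋ = 2 into store → ST24; (11-1) mod 4 = 2 into the melted columns → Fri.
So row 11 is (ST24, Fri, 626); units_sold = 626.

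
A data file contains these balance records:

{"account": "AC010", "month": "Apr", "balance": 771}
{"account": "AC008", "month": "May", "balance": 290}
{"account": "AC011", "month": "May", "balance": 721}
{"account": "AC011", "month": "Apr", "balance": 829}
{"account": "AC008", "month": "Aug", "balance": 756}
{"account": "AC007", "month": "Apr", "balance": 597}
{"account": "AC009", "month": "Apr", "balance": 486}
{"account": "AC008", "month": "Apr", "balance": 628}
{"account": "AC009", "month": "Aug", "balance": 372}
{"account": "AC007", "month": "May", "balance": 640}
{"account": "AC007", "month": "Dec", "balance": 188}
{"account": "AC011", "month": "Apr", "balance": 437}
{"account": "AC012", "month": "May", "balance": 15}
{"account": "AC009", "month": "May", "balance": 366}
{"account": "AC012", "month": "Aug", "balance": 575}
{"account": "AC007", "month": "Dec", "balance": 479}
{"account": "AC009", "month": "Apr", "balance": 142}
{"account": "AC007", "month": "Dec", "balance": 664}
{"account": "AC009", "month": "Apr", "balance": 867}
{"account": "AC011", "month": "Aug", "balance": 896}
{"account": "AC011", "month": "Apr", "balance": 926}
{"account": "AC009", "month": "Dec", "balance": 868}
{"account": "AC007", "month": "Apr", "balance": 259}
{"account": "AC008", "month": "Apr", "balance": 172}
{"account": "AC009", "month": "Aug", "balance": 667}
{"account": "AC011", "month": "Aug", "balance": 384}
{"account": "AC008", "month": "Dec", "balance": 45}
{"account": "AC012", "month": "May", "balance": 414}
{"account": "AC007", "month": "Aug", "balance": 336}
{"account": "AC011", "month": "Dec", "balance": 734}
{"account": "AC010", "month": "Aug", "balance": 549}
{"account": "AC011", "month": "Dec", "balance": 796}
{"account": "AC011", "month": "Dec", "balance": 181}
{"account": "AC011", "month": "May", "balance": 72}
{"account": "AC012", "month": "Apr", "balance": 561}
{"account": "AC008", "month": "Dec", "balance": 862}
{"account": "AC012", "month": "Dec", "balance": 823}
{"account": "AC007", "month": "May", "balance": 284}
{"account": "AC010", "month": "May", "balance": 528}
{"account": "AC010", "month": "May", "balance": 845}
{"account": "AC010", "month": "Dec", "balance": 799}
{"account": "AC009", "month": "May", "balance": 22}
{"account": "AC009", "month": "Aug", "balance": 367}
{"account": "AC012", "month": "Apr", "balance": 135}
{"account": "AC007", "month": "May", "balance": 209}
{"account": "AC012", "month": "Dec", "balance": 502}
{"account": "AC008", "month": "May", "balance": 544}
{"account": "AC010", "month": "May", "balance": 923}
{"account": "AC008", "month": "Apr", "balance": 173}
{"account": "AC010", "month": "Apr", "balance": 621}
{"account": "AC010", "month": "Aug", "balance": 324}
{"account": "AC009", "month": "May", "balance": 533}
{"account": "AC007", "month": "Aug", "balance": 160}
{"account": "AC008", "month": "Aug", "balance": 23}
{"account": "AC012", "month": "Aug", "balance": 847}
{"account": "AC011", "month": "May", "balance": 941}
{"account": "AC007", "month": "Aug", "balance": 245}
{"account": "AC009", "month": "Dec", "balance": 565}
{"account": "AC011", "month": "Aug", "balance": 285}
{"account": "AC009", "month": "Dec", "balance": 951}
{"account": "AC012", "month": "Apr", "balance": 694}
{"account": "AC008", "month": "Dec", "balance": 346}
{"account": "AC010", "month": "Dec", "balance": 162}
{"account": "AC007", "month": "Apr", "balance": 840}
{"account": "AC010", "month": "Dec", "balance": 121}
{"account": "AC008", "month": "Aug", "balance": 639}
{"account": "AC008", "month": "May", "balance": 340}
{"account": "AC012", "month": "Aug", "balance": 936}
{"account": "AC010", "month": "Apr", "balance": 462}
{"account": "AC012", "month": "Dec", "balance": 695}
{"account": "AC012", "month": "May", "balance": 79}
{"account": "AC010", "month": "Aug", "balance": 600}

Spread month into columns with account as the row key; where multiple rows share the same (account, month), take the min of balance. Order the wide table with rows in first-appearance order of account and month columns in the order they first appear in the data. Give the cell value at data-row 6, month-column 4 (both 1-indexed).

With rows in first-appearance order of account, row 6 is account=AC012. month columns in first-appearance order: Apr, May, Aug, Dec; column 4 is Dec.
Long rows with account=AC012, month=Dec: min(823, 502, 695) = 502.

502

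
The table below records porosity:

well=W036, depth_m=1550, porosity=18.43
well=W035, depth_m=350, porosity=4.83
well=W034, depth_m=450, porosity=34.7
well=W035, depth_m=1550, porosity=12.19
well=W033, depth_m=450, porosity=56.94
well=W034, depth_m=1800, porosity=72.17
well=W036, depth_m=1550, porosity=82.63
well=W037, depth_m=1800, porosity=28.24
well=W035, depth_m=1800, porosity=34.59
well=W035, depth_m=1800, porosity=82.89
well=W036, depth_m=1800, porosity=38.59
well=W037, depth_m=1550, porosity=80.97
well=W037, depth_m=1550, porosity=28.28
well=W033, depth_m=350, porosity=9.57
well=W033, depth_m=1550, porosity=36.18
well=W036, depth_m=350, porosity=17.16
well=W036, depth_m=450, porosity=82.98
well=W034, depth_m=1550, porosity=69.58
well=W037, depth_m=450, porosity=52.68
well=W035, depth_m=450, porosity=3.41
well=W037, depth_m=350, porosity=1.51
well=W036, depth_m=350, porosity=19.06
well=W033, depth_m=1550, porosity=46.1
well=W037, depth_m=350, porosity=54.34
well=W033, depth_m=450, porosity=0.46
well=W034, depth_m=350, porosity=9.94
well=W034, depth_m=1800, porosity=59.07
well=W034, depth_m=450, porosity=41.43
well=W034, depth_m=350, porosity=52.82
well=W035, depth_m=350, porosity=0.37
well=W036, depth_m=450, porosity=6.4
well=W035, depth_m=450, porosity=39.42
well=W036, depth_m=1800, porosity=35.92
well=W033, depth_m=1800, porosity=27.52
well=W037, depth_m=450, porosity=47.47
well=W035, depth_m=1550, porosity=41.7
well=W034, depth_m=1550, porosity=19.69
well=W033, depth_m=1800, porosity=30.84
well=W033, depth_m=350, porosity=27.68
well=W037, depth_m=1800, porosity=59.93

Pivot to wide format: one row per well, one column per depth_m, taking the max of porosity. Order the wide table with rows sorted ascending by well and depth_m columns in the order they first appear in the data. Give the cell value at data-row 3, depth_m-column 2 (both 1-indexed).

With rows sorted ascending by well, row 3 is well=W035. depth_m columns in first-appearance order: 1550, 350, 450, 1800; column 2 is 350.
Long rows with well=W035, depth_m=350: max(4.83, 0.37) = 4.83.

4.83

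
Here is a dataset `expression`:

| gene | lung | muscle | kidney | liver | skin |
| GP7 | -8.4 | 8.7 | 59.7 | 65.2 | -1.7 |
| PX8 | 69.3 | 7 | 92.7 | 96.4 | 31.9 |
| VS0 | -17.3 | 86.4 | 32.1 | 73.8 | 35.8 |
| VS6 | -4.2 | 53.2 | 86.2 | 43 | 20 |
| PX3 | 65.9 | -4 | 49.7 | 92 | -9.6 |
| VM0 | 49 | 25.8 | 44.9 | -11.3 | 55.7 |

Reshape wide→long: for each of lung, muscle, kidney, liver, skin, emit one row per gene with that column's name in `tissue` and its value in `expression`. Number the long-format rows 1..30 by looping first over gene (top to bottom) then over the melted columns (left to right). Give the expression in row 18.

30 rows total (6 × 5). Row 18: index ⌊(18-1)/5⌋ = 3 into gene → VS6; (18-1) mod 5 = 2 into the melted columns → kidney.
So row 18 is (VS6, kidney, 86.2); expression = 86.2.

86.2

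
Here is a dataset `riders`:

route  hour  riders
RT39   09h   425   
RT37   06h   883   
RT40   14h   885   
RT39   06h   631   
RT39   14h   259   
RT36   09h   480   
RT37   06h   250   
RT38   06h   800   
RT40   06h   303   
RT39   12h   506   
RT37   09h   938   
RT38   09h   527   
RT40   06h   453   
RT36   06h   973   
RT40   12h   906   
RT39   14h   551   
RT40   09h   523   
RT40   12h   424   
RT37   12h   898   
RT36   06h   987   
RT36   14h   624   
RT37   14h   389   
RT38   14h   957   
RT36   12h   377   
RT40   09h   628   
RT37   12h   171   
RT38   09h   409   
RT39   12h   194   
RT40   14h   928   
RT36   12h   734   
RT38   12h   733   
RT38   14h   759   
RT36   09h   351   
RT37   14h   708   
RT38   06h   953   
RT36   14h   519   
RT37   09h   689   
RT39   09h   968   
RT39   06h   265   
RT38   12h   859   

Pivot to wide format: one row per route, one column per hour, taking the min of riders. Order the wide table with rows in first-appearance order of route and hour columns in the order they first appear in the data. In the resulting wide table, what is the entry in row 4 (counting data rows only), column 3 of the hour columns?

With rows in first-appearance order of route, row 4 is route=RT36. hour columns in first-appearance order: 09h, 06h, 14h, 12h; column 3 is 14h.
Long rows with route=RT36, hour=14h: min(624, 519) = 519.

519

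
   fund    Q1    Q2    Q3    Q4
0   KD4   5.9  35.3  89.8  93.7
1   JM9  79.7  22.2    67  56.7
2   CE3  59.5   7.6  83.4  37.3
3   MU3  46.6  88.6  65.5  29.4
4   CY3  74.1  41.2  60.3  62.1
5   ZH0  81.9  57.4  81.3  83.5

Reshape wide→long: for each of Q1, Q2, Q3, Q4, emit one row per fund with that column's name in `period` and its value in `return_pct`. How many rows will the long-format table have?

24

6 fund values × 4 melted columns = 24 rows.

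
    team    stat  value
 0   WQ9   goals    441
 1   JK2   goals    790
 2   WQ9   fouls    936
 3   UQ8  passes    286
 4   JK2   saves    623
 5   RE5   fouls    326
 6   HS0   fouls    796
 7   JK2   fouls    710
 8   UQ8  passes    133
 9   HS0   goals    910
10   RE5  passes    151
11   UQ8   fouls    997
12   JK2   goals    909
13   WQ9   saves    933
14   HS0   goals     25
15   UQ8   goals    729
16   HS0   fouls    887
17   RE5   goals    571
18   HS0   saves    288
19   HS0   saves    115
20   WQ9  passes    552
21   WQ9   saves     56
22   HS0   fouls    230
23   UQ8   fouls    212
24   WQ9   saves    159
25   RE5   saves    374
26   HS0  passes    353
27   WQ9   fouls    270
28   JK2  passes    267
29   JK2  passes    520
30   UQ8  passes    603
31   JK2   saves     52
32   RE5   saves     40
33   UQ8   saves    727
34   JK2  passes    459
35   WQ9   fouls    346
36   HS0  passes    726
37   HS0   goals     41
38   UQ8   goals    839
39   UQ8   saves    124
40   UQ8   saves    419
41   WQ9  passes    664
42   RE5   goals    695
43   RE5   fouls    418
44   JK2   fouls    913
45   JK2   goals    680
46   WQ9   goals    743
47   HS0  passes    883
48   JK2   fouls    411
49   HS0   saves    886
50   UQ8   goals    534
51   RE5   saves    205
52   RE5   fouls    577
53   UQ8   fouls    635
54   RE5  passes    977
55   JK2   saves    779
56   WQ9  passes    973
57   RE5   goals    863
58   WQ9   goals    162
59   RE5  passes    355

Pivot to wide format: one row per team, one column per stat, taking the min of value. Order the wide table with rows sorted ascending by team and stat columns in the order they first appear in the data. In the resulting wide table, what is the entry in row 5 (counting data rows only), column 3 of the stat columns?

With rows sorted ascending by team, row 5 is team=WQ9. stat columns in first-appearance order: goals, fouls, passes, saves; column 3 is passes.
Long rows with team=WQ9, stat=passes: min(552, 664, 973) = 552.

552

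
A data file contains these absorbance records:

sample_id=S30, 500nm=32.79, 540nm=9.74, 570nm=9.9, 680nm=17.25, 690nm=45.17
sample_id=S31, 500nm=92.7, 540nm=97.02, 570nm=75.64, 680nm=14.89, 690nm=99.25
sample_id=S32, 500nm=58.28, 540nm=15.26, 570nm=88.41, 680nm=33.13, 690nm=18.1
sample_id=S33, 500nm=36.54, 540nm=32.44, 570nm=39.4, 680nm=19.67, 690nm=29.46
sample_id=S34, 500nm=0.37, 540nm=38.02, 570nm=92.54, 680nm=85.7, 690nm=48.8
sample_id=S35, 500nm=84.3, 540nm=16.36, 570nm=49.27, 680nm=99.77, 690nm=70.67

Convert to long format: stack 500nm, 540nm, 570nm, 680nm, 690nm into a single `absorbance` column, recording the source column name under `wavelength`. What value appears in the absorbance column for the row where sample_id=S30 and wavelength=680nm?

Unpivoting turns each (sample_id, wide-column) pair into one long row.
The wide cell at row S30, column 680nm holds 17.25, so the long row (S30, 680nm) has absorbance=17.25.

17.25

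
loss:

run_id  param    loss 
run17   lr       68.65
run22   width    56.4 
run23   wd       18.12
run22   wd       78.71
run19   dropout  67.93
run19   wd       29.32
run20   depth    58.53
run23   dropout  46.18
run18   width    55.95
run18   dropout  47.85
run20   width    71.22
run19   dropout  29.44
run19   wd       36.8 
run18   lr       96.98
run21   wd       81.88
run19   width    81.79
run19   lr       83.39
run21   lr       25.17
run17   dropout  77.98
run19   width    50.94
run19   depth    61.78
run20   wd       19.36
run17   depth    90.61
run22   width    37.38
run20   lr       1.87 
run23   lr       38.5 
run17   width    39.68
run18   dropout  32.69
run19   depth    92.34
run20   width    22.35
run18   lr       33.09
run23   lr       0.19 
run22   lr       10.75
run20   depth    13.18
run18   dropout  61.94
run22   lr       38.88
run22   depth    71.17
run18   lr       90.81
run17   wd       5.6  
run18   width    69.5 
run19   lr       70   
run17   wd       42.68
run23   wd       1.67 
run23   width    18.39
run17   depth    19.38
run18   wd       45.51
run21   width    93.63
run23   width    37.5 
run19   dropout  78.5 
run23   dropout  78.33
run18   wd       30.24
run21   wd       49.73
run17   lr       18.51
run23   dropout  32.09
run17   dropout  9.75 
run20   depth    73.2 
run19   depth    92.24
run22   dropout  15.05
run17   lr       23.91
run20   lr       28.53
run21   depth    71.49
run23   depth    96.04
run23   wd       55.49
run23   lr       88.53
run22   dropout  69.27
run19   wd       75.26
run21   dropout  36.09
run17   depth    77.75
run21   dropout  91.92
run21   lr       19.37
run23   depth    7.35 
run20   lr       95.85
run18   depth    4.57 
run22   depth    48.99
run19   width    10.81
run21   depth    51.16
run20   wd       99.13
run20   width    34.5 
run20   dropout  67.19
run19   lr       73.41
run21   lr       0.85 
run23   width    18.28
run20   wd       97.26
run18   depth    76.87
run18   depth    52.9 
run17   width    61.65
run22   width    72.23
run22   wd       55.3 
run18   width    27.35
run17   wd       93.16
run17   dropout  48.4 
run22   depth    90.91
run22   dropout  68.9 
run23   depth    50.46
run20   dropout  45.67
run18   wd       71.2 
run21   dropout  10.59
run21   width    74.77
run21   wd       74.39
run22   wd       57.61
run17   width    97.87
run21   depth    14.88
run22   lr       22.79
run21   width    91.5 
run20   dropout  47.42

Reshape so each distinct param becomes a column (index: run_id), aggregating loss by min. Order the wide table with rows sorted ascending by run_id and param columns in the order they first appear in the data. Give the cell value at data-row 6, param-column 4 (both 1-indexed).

15.05

With rows sorted ascending by run_id, row 6 is run_id=run22. param columns in first-appearance order: lr, width, wd, dropout, depth; column 4 is dropout.
Long rows with run_id=run22, param=dropout: min(15.05, 69.27, 68.9) = 15.05.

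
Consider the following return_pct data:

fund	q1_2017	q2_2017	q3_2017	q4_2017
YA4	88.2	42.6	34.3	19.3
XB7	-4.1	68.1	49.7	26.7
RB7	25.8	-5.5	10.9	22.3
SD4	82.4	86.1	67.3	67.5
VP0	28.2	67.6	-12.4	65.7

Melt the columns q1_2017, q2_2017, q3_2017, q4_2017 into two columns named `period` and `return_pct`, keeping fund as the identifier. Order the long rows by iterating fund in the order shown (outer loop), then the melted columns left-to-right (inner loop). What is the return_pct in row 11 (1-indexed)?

10.9

20 rows total (5 × 4). Row 11: index ⌊(11-1)/4⌋ = 2 into fund → RB7; (11-1) mod 4 = 2 into the melted columns → q3_2017.
So row 11 is (RB7, q3_2017, 10.9); return_pct = 10.9.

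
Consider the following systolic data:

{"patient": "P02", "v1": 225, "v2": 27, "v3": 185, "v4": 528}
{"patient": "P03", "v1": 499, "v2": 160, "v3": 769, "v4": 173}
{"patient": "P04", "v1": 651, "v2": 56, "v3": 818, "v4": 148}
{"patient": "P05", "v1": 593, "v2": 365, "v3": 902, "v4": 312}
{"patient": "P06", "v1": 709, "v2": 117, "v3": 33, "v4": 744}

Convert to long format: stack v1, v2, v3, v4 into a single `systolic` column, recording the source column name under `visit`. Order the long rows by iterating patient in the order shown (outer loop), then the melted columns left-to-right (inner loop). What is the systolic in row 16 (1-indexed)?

20 rows total (5 × 4). Row 16: index ⌊(16-1)/4⌋ = 3 into patient → P05; (16-1) mod 4 = 3 into the melted columns → v4.
So row 16 is (P05, v4, 312); systolic = 312.

312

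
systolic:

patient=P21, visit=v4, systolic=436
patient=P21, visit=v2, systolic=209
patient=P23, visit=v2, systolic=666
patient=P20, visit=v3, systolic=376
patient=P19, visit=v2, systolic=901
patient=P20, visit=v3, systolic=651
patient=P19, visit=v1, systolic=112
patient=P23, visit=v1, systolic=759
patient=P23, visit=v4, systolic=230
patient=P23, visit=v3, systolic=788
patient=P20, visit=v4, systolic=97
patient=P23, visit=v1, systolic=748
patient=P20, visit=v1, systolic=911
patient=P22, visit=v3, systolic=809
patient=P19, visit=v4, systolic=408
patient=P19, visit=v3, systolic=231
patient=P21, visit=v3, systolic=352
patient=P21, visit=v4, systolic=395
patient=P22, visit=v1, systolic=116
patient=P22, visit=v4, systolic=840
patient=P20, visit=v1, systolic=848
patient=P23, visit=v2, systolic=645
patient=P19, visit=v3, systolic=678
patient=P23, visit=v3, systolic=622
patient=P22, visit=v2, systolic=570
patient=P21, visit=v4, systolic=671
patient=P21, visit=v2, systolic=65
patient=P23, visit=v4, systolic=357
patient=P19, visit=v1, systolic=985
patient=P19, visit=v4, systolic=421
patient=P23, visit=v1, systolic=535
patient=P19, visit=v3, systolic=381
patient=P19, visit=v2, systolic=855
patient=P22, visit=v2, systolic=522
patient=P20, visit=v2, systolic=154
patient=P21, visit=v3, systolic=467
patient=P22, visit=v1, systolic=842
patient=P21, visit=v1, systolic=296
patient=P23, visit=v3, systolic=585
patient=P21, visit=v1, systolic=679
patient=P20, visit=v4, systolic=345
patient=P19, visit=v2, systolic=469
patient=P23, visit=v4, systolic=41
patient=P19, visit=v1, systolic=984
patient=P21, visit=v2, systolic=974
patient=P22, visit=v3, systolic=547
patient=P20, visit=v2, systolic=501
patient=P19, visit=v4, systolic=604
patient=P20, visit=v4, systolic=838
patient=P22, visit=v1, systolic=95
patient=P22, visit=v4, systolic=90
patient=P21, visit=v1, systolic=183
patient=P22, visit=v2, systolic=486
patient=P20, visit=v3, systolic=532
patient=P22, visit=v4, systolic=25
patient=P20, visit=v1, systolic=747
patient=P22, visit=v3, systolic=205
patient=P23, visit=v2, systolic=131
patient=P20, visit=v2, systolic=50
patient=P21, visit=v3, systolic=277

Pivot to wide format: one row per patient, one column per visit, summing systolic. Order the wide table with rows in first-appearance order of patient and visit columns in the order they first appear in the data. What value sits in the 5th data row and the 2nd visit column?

With rows in first-appearance order of patient, row 5 is patient=P22. visit columns in first-appearance order: v4, v2, v3, v1; column 2 is v2.
Long rows with patient=P22, visit=v2: 570 + 522 + 486 = 1578.

1578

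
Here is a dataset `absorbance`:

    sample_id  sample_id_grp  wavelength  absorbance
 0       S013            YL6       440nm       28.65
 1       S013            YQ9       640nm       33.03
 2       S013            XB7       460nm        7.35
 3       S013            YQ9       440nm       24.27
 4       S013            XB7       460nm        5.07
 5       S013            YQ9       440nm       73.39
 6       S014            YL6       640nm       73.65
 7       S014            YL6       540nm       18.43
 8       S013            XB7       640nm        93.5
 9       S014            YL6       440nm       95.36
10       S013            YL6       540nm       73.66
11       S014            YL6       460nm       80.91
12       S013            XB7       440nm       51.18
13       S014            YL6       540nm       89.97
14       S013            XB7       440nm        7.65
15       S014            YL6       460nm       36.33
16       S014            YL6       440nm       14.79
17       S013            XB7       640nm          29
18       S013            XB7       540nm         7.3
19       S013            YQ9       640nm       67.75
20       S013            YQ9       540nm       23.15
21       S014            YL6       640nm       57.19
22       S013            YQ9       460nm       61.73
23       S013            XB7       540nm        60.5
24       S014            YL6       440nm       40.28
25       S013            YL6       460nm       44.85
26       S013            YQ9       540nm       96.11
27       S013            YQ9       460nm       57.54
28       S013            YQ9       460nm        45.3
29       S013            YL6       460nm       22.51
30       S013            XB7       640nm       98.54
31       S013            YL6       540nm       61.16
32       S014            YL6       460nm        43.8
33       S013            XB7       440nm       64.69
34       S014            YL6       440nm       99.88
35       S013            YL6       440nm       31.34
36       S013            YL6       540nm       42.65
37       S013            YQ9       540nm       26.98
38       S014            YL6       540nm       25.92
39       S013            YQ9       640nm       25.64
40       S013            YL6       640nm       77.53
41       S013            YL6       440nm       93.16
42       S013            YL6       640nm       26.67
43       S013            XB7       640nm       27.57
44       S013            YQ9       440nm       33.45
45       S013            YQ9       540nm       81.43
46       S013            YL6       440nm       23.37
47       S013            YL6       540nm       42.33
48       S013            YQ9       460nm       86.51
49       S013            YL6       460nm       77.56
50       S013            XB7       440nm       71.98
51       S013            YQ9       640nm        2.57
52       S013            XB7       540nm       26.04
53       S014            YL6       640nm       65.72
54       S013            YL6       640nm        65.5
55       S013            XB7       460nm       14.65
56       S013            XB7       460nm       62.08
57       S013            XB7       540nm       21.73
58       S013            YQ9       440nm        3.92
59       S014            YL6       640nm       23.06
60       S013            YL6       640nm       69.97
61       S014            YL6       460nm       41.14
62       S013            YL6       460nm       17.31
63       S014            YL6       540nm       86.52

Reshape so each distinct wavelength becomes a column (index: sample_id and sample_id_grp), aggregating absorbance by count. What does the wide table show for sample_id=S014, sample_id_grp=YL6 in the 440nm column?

Rows with sample_id=S014, sample_id_grp=YL6 and wavelength=440nm: absorbance values are 95.36, 14.79, 40.28, 99.88.
4 rows match — count = 4.

4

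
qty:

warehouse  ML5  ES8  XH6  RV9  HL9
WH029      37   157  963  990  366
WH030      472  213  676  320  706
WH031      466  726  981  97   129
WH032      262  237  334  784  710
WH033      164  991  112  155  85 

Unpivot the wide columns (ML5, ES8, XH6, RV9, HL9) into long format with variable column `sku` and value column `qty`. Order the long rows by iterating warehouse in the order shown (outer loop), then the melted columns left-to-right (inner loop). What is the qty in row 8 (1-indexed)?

676

25 rows total (5 × 5). Row 8: index ⌊(8-1)/5⌋ = 1 into warehouse → WH030; (8-1) mod 5 = 2 into the melted columns → XH6.
So row 8 is (WH030, XH6, 676); qty = 676.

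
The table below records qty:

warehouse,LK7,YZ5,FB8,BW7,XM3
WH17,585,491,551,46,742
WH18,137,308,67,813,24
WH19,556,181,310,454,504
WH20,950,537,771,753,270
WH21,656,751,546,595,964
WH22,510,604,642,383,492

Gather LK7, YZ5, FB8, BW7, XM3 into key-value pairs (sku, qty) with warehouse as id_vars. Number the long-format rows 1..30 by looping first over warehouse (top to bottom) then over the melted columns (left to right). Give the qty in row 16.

950

30 rows total (6 × 5). Row 16: index ⌊(16-1)/5⌋ = 3 into warehouse → WH20; (16-1) mod 5 = 0 into the melted columns → LK7.
So row 16 is (WH20, LK7, 950); qty = 950.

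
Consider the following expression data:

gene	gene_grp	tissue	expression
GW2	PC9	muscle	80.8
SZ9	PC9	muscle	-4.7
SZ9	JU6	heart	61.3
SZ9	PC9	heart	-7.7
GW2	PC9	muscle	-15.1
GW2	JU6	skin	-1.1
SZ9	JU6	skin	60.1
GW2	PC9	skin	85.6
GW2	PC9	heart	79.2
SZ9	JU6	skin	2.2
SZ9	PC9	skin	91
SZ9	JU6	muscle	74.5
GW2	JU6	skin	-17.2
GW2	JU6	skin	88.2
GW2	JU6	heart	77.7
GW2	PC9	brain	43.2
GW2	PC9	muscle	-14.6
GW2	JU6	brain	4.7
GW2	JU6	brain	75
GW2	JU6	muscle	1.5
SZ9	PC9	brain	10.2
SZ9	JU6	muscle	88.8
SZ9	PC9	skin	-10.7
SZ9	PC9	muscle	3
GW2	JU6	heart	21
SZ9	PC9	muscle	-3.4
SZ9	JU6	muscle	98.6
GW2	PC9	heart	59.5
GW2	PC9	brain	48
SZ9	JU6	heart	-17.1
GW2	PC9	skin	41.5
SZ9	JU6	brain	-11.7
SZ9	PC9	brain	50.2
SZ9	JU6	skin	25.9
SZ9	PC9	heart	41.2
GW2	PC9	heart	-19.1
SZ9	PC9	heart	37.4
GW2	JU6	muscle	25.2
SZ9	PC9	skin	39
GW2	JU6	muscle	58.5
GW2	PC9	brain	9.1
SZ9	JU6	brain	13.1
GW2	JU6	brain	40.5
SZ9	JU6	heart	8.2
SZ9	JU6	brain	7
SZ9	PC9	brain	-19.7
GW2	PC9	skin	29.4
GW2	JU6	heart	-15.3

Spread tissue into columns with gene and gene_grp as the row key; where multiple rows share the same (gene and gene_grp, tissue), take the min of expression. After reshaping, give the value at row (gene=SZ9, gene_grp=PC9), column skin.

-10.7

Rows with gene=SZ9, gene_grp=PC9 and tissue=skin: expression values are 91, -10.7, 39.
min(91, -10.7, 39) = -10.7.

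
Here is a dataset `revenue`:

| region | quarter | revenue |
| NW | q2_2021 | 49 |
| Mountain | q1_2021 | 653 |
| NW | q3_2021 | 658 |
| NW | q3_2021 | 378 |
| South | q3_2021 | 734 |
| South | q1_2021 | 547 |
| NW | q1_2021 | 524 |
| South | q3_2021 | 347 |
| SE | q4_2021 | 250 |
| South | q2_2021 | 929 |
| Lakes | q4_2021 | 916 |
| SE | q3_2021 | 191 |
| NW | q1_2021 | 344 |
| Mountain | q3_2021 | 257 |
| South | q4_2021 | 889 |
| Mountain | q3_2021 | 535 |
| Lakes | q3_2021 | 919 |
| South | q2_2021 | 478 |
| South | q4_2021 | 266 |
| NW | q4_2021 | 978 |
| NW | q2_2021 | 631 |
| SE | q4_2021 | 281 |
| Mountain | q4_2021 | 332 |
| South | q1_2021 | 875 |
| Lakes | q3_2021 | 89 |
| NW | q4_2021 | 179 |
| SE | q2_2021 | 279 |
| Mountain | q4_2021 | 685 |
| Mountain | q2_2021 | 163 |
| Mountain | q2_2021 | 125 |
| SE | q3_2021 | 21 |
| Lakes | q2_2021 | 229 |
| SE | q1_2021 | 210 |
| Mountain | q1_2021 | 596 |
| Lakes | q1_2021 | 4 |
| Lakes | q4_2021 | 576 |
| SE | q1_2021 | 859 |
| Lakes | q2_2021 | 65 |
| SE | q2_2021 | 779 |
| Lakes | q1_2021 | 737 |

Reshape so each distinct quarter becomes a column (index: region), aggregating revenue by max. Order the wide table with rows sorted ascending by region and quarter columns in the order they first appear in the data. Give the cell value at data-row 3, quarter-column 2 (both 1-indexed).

524

With rows sorted ascending by region, row 3 is region=NW. quarter columns in first-appearance order: q2_2021, q1_2021, q3_2021, q4_2021; column 2 is q1_2021.
Long rows with region=NW, quarter=q1_2021: max(524, 344) = 524.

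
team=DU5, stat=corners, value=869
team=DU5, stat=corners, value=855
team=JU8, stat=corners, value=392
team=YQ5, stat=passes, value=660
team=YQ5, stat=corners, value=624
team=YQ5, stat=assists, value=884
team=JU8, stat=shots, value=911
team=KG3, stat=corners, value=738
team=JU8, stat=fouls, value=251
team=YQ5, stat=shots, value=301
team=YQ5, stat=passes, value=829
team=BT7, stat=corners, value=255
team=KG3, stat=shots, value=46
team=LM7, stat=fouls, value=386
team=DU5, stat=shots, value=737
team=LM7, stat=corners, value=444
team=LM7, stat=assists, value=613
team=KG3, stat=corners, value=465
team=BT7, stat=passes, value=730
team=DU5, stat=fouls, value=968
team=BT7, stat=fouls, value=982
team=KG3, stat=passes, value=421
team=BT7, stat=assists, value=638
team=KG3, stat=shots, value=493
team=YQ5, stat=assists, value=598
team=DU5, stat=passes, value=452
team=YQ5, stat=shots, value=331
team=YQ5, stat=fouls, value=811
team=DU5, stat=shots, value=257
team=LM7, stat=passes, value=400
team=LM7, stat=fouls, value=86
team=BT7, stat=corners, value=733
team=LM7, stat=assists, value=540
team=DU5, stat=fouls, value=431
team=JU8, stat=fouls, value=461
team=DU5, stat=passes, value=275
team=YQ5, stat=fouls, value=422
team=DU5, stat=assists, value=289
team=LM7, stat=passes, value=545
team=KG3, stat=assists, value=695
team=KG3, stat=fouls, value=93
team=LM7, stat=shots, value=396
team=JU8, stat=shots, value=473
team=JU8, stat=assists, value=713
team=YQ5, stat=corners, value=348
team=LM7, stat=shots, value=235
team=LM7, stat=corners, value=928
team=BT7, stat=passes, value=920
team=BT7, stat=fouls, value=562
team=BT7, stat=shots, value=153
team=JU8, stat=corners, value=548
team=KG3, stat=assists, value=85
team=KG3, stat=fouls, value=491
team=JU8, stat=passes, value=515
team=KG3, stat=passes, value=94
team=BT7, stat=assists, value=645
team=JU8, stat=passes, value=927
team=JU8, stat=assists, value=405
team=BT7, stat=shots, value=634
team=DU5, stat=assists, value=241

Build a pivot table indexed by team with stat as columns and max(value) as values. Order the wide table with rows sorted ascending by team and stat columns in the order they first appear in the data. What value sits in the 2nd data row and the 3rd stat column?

With rows sorted ascending by team, row 2 is team=DU5. stat columns in first-appearance order: corners, passes, assists, shots, fouls; column 3 is assists.
Long rows with team=DU5, stat=assists: max(289, 241) = 289.

289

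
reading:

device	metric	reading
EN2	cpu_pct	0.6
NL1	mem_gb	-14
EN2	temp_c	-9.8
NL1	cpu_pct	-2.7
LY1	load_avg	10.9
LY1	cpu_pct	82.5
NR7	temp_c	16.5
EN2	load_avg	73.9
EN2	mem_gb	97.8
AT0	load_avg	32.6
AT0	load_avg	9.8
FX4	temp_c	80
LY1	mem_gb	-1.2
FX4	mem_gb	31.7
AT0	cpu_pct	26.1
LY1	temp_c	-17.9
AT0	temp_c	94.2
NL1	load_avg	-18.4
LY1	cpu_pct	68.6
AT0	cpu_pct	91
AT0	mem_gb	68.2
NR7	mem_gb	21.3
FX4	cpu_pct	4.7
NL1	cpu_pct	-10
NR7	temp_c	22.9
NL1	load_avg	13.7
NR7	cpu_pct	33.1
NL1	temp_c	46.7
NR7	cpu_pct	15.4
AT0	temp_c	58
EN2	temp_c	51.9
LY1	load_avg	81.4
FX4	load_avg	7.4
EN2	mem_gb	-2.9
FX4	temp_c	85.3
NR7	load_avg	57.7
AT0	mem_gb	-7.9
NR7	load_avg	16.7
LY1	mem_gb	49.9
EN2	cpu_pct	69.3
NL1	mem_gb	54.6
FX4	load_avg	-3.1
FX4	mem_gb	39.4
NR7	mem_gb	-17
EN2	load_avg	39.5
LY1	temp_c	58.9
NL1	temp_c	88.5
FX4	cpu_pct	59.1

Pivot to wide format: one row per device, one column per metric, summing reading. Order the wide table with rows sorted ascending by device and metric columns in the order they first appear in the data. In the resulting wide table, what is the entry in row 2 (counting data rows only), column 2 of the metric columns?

With rows sorted ascending by device, row 2 is device=EN2. metric columns in first-appearance order: cpu_pct, mem_gb, temp_c, load_avg; column 2 is mem_gb.
Long rows with device=EN2, metric=mem_gb: 97.8 + -2.9 = 94.9.

94.9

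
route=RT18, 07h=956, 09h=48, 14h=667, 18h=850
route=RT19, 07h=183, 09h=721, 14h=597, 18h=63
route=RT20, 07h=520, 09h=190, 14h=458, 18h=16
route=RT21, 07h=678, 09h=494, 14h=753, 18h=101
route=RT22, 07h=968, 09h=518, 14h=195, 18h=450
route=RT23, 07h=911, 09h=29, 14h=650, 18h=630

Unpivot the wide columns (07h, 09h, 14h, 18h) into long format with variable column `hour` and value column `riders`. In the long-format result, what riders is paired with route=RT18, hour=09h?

Unpivoting turns each (route, wide-column) pair into one long row.
The wide cell at row RT18, column 09h holds 48, so the long row (RT18, 09h) has riders=48.

48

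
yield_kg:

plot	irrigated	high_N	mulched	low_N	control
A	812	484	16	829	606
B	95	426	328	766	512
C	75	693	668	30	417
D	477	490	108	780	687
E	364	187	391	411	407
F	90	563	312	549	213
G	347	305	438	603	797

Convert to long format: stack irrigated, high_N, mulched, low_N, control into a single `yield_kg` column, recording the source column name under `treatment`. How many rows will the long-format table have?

35

7 plot values × 5 melted columns = 35 rows.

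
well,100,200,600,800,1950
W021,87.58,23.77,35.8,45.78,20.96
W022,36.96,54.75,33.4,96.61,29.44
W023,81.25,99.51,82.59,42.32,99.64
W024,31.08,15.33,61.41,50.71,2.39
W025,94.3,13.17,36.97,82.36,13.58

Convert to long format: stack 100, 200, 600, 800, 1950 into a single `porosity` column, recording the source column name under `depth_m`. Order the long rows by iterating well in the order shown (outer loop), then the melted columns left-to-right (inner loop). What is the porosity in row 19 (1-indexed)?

25 rows total (5 × 5). Row 19: index ⌊(19-1)/5⌋ = 3 into well → W024; (19-1) mod 5 = 3 into the melted columns → 800.
So row 19 is (W024, 800, 50.71); porosity = 50.71.

50.71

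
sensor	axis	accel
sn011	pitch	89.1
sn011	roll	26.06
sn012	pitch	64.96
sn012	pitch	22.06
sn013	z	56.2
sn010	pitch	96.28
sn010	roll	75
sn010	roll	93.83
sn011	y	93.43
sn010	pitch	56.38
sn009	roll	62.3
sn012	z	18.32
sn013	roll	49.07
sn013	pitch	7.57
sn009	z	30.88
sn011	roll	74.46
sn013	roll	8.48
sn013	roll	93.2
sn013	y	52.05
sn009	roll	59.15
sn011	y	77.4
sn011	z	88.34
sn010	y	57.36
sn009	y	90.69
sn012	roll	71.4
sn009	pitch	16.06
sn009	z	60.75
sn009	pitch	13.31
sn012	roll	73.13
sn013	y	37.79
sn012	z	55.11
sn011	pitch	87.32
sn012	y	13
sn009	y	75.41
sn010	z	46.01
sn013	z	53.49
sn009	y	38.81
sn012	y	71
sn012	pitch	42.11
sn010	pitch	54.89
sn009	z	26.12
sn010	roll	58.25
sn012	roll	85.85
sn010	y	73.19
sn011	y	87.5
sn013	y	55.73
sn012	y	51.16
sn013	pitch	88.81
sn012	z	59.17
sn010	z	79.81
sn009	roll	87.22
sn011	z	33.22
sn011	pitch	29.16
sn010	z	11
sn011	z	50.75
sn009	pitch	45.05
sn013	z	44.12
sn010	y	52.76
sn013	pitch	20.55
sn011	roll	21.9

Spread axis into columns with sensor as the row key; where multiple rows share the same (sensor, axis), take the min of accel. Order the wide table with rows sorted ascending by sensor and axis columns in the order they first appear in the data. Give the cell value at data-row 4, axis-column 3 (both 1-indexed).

18.32

With rows sorted ascending by sensor, row 4 is sensor=sn012. axis columns in first-appearance order: pitch, roll, z, y; column 3 is z.
Long rows with sensor=sn012, axis=z: min(18.32, 55.11, 59.17) = 18.32.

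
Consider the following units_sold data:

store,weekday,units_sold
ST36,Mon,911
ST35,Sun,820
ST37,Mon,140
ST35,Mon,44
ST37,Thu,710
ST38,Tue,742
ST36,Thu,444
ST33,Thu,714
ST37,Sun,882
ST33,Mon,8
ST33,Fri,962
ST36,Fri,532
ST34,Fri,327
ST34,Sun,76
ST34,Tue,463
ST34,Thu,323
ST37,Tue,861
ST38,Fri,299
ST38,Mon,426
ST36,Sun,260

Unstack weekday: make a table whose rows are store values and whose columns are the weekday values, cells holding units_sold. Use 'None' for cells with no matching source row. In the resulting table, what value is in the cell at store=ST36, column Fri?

532

The long row with store=ST36, weekday=Fri has units_sold=532.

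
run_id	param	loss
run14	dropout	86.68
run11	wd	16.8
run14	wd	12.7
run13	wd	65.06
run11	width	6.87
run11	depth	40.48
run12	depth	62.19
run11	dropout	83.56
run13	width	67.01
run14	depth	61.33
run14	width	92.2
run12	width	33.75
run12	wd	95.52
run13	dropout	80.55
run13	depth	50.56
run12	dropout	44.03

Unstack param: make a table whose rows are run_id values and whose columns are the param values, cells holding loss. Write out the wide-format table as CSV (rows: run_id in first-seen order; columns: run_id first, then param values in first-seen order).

Columns: run_id plus the 4 distinct param values (dropout, wd, width, depth).
For example, row run14 column dropout takes loss=86.68 from the long row (run14, dropout).

run_id,dropout,wd,width,depth
run14,86.68,12.7,92.2,61.33
run11,83.56,16.8,6.87,40.48
run13,80.55,65.06,67.01,50.56
run12,44.03,95.52,33.75,62.19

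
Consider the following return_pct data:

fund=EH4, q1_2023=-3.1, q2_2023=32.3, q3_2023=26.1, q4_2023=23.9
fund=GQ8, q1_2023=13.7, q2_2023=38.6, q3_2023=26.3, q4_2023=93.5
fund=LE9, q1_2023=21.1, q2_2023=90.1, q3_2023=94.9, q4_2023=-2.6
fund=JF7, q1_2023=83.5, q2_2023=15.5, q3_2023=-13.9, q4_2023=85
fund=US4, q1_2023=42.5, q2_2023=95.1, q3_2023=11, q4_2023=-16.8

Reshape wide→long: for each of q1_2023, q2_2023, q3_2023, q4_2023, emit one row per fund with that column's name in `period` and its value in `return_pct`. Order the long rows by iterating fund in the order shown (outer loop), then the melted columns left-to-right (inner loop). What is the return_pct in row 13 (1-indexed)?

20 rows total (5 × 4). Row 13: index ⌊(13-1)/4⌋ = 3 into fund → JF7; (13-1) mod 4 = 0 into the melted columns → q1_2023.
So row 13 is (JF7, q1_2023, 83.5); return_pct = 83.5.

83.5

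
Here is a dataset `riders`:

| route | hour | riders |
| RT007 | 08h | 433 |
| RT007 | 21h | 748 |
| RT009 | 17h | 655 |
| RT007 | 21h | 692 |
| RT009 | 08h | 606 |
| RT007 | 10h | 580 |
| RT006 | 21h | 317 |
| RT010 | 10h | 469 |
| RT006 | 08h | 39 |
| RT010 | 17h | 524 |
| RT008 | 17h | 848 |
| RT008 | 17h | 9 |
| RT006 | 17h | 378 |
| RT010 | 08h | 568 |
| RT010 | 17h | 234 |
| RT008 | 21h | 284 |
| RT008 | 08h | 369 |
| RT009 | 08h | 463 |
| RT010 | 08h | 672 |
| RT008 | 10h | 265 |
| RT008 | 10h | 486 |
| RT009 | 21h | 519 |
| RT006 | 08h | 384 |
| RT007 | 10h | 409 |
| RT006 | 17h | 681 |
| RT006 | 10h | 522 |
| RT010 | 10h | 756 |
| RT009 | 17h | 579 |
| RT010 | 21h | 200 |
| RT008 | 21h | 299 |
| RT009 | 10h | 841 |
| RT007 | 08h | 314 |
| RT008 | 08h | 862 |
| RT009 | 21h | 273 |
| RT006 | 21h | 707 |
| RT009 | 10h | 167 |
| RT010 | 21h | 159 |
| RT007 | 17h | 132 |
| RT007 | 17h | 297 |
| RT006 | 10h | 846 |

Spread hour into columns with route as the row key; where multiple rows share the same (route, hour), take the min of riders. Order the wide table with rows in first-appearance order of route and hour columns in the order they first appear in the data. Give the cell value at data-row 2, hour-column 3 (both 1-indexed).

With rows in first-appearance order of route, row 2 is route=RT009. hour columns in first-appearance order: 08h, 21h, 17h, 10h; column 3 is 17h.
Long rows with route=RT009, hour=17h: min(655, 579) = 579.

579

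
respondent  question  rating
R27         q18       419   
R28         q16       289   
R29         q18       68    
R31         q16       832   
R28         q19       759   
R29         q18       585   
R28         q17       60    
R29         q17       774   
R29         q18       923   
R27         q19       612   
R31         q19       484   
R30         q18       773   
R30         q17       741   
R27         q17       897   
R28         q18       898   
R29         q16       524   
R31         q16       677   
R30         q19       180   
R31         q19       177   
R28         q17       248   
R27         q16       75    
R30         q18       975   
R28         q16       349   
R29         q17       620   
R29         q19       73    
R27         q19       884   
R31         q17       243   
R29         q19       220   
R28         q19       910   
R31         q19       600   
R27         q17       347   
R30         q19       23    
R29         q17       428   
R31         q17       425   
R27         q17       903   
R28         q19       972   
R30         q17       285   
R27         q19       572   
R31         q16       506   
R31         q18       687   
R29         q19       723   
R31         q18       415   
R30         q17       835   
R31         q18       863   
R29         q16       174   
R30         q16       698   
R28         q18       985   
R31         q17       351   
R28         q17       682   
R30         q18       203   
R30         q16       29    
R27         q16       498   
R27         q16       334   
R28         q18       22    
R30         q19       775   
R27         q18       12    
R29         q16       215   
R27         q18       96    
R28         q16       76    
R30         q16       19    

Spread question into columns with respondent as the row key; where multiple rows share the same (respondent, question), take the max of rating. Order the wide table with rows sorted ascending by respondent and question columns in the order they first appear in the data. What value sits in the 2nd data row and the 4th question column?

With rows sorted ascending by respondent, row 2 is respondent=R28. question columns in first-appearance order: q18, q16, q19, q17; column 4 is q17.
Long rows with respondent=R28, question=q17: max(60, 248, 682) = 682.

682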